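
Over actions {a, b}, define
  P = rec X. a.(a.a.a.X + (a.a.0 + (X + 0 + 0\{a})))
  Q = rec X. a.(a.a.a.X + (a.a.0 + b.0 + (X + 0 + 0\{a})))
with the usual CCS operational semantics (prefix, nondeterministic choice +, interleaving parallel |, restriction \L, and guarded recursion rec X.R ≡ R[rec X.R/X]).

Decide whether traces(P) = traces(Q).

LTS(P): 6 reachable states
  p0 = rec X. a.(a.a.a.X + (a.a.0 + (X + 0 + 0\{a}))) has moves ··a··> p1
  p1 = a.a.a.(rec X. a.(a.a.a.X + (a.a.0 + (X + 0 + 0\{a})))) + (a.a.0 + ((rec X. a.(a.a.a.X + (a.a.0 + (X + 0 + 0\{a})))) + 0 + 0\{a})) has moves ··a··> p1, ··a··> p2, ··a··> p3
  p2 = a.0 has moves ··a··> p4
  p3 = a.a.(rec X. a.(a.a.a.X + (a.a.0 + (X + 0 + 0\{a})))) has moves ··a··> p5
  p4 = 0 has moves (no moves)
  p5 = a.(rec X. a.(a.a.a.X + (a.a.0 + (X + 0 + 0\{a})))) has moves ··a··> p0
LTS(Q): 6 reachable states
  q0 = rec X. a.(a.a.a.X + (a.a.0 + b.0 + (X + 0 + 0\{a}))) has moves ··a··> q1
  q1 = a.a.a.(rec X. a.(a.a.a.X + (a.a.0 + b.0 + (X + 0 + 0\{a})))) + (a.a.0 + b.0 + ((rec X. a.(a.a.a.X + (a.a.0 + b.0 + (X + 0 + 0\{a})))) + 0 + 0\{a})) has moves ··a··> q1, ··a··> q2, ··a··> q3, ··b··> q4
  q2 = a.0 has moves ··a··> q4
  q3 = a.a.(rec X. a.(a.a.a.X + (a.a.0 + b.0 + (X + 0 + 0\{a})))) has moves ··a··> q5
  q4 = 0 has moves (no moves)
  q5 = a.(rec X. a.(a.a.a.X + (a.a.0 + b.0 + (X + 0 + 0\{a})))) has moves ··a··> q0
Executing ab from Q (initial set {q0}):
  [1] a ⇒ {q1}
  [2] b ⇒ {q4}
  ✓ Q
Executing ab from P (initial set {p0}):
  [1] a ⇒ {p1}
  [2] b ⇒ no successor for P

NO — witness ⟨ab⟩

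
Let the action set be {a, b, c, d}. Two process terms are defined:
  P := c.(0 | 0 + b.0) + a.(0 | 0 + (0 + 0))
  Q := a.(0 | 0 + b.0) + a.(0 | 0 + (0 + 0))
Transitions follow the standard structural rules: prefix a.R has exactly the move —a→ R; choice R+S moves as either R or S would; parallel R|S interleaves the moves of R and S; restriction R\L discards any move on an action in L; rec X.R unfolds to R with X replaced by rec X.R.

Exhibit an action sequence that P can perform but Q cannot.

c

LTS(P): 4 reachable states
  u0 = c.(0 | 0 + b.0) + a.(0 | 0 + (0 + 0)) has moves ··a··> u1, ··c··> u2
  u1 = 0 | 0 + (0 + 0) has moves (no moves)
  u2 = 0 | 0 + b.0 has moves ··b··> u3
  u3 = 0 has moves (no moves)
LTS(Q): 4 reachable states
  v0 = a.(0 | 0 + b.0) + a.(0 | 0 + (0 + 0)) has moves ··a··> v1, ··a··> v2
  v1 = 0 | 0 + (0 + 0) has moves (no moves)
  v2 = 0 | 0 + b.0 has moves ··b··> v3
  v3 = 0 has moves (no moves)
Run σ = ⟨c⟩ on P: start {u0}
  step 1 (c): {u2}
  P completes σ.
Run σ = ⟨c⟩ on Q: start {v0}
  step 1 (c): ∅  — Q cannot continue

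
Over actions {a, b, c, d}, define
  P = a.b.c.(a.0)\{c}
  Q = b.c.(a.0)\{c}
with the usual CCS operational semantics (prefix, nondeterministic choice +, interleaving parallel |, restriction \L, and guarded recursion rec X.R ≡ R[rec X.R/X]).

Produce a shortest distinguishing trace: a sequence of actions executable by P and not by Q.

P's transition system — 5 states:
  p0 = a.b.c.(a.0)\{c} | —a→ p1
  p1 = b.c.(a.0)\{c} | —b→ p2
  p2 = c.(a.0)\{c} | —c→ p3
  p3 = (a.0)\{c} | —a→ p4
  p4 = 0\{c} | (no moves)
Q's transition system — 4 states:
  q0 = b.c.(a.0)\{c} | —b→ q1
  q1 = c.(a.0)\{c} | —c→ q2
  q2 = (a.0)\{c} | —a→ q3
  q3 = 0\{c} | (no moves)
Executing a from P (initial set {p0}):
  [1] a ⇒ {p1}
  — P admits the full trace.
Executing a from Q (initial set {q0}):
  [1] a ⇒ ∅ (Q stuck)

a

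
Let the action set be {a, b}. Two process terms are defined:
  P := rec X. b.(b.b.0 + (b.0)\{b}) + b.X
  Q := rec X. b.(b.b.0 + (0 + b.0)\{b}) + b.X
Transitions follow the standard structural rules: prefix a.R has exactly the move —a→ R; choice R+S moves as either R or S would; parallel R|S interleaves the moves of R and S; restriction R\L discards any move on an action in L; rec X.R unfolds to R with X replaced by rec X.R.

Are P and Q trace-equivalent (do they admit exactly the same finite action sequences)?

traces(P) = traces(Q)

P's transition system — 4 states:
  u0 = rec X. b.(b.b.0 + (b.0)\{b}) + b.X :: --b--▸ u0, --b--▸ u1
  u1 = b.b.0 + (b.0)\{b} :: --b--▸ u2
  u2 = b.0 :: --b--▸ u3
  u3 = 0 :: deadlocked
Q's transition system — 4 states:
  v0 = rec X. b.(b.b.0 + (0 + b.0)\{b}) + b.X :: --b--▸ v0, --b--▸ v1
  v1 = b.b.0 + (0 + b.0)\{b} :: --b--▸ v2
  v2 = b.0 :: --b--▸ v3
  v3 = 0 :: deadlocked
Coarsest stable partition (strong bisimilarity classes):
  B0 = {u0, v0}
  B1 = {u1, v1}
  B2 = {u2, v2}
  B3 = {u3, v3}
u0 ∈ B0, v0 ∈ B0 → same block
Bisimilar ⇒ trace-equivalent.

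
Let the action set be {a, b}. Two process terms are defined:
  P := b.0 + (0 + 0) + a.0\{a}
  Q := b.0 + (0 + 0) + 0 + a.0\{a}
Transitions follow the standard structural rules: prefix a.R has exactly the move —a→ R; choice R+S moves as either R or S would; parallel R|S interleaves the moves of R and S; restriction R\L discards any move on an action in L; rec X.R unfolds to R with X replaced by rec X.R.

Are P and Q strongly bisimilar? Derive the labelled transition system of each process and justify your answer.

bisimilar

Reachable graph of P (3 states):
  u0 = b.0 + (0 + 0) + a.0\{a} ⊢ -a-> u1, -b-> u2
  u1 = 0\{a} ⊢ (no moves)
  u2 = 0 ⊢ (no moves)
Reachable graph of Q (3 states):
  v0 = b.0 + (0 + 0) + 0 + a.0\{a} ⊢ -a-> v1, -b-> v2
  v1 = 0\{a} ⊢ (no moves)
  v2 = 0 ⊢ (no moves)
Partition-refinement fixed point:
  B0 = {u0, v0}
  B1 = {u1, u2, v1, v2}
u0 ∈ B0, v0 ∈ B0 → same block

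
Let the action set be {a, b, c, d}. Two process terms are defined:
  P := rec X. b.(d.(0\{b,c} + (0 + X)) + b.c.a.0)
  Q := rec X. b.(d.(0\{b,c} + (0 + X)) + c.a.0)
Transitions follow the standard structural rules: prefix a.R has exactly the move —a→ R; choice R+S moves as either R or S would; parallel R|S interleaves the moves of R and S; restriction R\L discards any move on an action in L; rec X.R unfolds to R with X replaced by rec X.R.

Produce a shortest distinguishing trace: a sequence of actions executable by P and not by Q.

bb

P's transition system — 6 states:
  p0 = rec X. b.(d.(0\{b,c} + (0 + X)) + b.c.a.0) → -b-> p1
  p1 = d.(0\{b,c} + (0 + (rec X. b.(d.(0\{b,c} + (0 + X)) + b.c.a.0)))) + b.c.a.0 → -b-> p2, -d-> p3
  p2 = c.a.0 → -c-> p4
  p3 = 0\{b,c} + (0 + (rec X. b.(d.(0\{b,c} + (0 + X)) + b.c.a.0))) → -b-> p1
  p4 = a.0 → -a-> p5
  p5 = 0 → ∅
Q's transition system — 5 states:
  q0 = rec X. b.(d.(0\{b,c} + (0 + X)) + c.a.0) → -b-> q1
  q1 = d.(0\{b,c} + (0 + (rec X. b.(d.(0\{b,c} + (0 + X)) + c.a.0)))) + c.a.0 → -c-> q2, -d-> q3
  q2 = a.0 → -a-> q4
  q3 = 0\{b,c} + (0 + (rec X. b.(d.(0\{b,c} + (0 + X)) + c.a.0))) → -b-> q1
  q4 = 0 → ∅
Run σ = ⟨bb⟩ on P: start {p0}
  step 1 (b): {p1}
  step 2 (b): {p2}
  — P admits the full trace.
Run σ = ⟨bb⟩ on Q: start {q0}
  step 1 (b): {q1}
  step 2 (b): ∅ (Q stuck)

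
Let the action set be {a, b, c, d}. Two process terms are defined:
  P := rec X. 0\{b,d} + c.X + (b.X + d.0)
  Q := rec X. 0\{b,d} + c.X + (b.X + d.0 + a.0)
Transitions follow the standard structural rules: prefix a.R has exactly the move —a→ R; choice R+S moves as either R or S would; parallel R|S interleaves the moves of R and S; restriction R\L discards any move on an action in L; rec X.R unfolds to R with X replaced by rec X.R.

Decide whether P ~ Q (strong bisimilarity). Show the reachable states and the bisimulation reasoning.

LTS(P): 2 reachable states
  m0 = rec X. 0\{b,d} + c.X + (b.X + d.0) :: ··b··> m0, ··c··> m0, ··d··> m1
  m1 = 0 :: deadlocked
LTS(Q): 2 reachable states
  n0 = rec X. 0\{b,d} + c.X + (b.X + d.0 + a.0) :: ··a··> n1, ··b··> n0, ··c··> n0, ··d··> n1
  n1 = 0 :: deadlocked
Coarsest stable partition (strong bisimilarity classes):
  B0 = {m0}
  B1 = {m1, n1}
  B2 = {n0}
m0 ∈ B0, n0 ∈ B2 → different blocks

P ≁ Q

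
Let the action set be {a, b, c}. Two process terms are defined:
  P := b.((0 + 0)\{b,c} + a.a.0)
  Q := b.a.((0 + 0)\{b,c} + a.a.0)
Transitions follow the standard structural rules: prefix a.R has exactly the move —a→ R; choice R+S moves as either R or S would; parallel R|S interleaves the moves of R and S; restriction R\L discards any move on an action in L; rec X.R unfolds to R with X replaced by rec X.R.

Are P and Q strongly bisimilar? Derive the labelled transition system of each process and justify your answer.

NO

LTS(P): 4 reachable states
  p0 = b.((0 + 0)\{b,c} + a.a.0) ⊢ —b→ p1
  p1 = (0 + 0)\{b,c} + a.a.0 ⊢ —a→ p2
  p2 = a.0 ⊢ —a→ p3
  p3 = 0 ⊢ deadlocked
LTS(Q): 5 reachable states
  q0 = b.a.((0 + 0)\{b,c} + a.a.0) ⊢ —b→ q1
  q1 = a.((0 + 0)\{b,c} + a.a.0) ⊢ —a→ q2
  q2 = (0 + 0)\{b,c} + a.a.0 ⊢ —a→ q3
  q3 = a.0 ⊢ —a→ q4
  q4 = 0 ⊢ deadlocked
Partition-refinement fixed point:
  B0 = {p0}
  B1 = {p1, q2}
  B2 = {p2, q3}
  B3 = {p3, q4}
  B4 = {q0}
  B5 = {q1}
p0 ∈ B0, q0 ∈ B4 → different blocks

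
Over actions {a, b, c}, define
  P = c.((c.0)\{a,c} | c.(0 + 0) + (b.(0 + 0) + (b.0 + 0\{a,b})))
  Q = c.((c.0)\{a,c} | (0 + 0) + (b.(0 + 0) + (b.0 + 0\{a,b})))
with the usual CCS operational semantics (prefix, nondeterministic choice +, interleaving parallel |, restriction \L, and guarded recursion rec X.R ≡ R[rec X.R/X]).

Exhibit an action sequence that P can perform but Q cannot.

cc

P's transition system — 5 states:
  u0 = c.((c.0)\{a,c} | c.(0 + 0) + (b.(0 + 0) + (b.0 + 0\{a,b}))) ⊢ =c=> u1
  u1 = (c.0)\{a,c} | c.(0 + 0) + (b.(0 + 0) + (b.0 + 0\{a,b})) ⊢ =b=> u2, =b=> u3, =c=> u4
  u2 = 0 ⊢ ∅
  u3 = 0 + 0 ⊢ ∅
  u4 = (c.0)\{a,c} | (0 + 0) ⊢ ∅
Q's transition system — 4 states:
  v0 = c.((c.0)\{a,c} | (0 + 0) + (b.(0 + 0) + (b.0 + 0\{a,b}))) ⊢ =c=> v1
  v1 = (c.0)\{a,c} | (0 + 0) + (b.(0 + 0) + (b.0 + 0\{a,b})) ⊢ =b=> v2, =b=> v3
  v2 = 0 ⊢ ∅
  v3 = 0 + 0 ⊢ ∅
Trace ⟨cc⟩ through P, begin at {u0}:
  step 1 (c): {u1}
  step 2 (c): {u4}
  P completes σ.
Trace ⟨cc⟩ through Q, begin at {v0}:
  step 1 (c): {v1}
  step 2 (c): no successor for Q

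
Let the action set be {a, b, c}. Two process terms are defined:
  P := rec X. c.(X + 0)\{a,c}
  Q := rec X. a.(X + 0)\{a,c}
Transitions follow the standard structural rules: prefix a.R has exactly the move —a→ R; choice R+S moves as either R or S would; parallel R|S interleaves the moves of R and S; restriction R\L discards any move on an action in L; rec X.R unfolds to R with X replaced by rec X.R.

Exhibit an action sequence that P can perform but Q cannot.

c

Reachable graph of P (2 states):
  p0 = rec X. c.(X + 0)\{a,c} | =c=> p1
  p1 = ((rec X. c.(X + 0)\{a,c}) + 0)\{a,c} | ·
Reachable graph of Q (2 states):
  q0 = rec X. a.(X + 0)\{a,c} | =a=> q1
  q1 = ((rec X. a.(X + 0)\{a,c}) + 0)\{a,c} | ·
Executing c from P (initial set {p0}):
  [1] c ⇒ {p1}
  P completes σ.
Executing c from Q (initial set {q0}):
  [1] c ⇒ ∅  — Q cannot continue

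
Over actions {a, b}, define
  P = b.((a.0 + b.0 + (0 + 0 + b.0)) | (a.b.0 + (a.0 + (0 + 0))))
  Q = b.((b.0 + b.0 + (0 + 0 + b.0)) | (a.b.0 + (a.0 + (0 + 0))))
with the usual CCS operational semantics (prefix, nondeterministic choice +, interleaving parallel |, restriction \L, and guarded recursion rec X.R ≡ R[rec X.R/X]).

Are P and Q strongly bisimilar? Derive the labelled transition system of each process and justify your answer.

not bisimilar

P's transition system — 7 states:
  u0 = b.((a.0 + b.0 + (0 + 0 + b.0)) | (a.b.0 + (a.0 + (0 + 0)))) → -b-> u1
  u1 = (a.0 + b.0 + (0 + 0 + b.0)) | (a.b.0 + (a.0 + (0 + 0))) → -a-> u2, -a-> u3, -a-> u4, -b-> u4
  u2 = (a.0 + b.0 + (0 + 0 + b.0)) | 0 → -a-> u5, -b-> u5
  u3 = (a.0 + b.0 + (0 + 0 + b.0)) | b.0 → -a-> u6, -b-> u2, -b-> u6
  u4 = 0 | (a.b.0 + (a.0 + (0 + 0))) → -a-> u5, -a-> u6
  u5 = 0 | 0 → stopped
  u6 = 0 | b.0 → -b-> u5
Q's transition system — 7 states:
  v0 = b.((b.0 + b.0 + (0 + 0 + b.0)) | (a.b.0 + (a.0 + (0 + 0)))) → -b-> v1
  v1 = (b.0 + b.0 + (0 + 0 + b.0)) | (a.b.0 + (a.0 + (0 + 0))) → -a-> v2, -a-> v3, -b-> v4
  v2 = (b.0 + b.0 + (0 + 0 + b.0)) | 0 → -b-> v5
  v3 = (b.0 + b.0 + (0 + 0 + b.0)) | b.0 → -b-> v2, -b-> v6
  v4 = 0 | (a.b.0 + (a.0 + (0 + 0))) → -a-> v5, -a-> v6
  v5 = 0 | 0 → stopped
  v6 = 0 | b.0 → -b-> v5
Coarsest stable partition (strong bisimilarity classes):
  B0 = {u0}
  B1 = {u1}
  B2 = {u4, v4}
  B3 = {u5, v5}
  B4 = {u6, v2, v6}
  B5 = {u2}
  B6 = {u3}
  B7 = {v0}
  B8 = {v1}
  B9 = {v3}
u0 ∈ B0, v0 ∈ B7 → different blocks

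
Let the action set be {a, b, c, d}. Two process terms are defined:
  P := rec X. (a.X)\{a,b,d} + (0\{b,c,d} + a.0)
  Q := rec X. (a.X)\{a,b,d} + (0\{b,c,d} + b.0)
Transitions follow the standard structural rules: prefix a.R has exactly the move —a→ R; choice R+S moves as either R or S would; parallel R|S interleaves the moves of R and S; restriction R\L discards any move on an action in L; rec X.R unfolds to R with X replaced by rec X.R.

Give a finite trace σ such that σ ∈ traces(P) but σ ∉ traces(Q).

LTS(P): 2 reachable states
  s0 = rec X. (a.X)\{a,b,d} + (0\{b,c,d} + a.0) has moves -a-> s1
  s1 = 0 has moves (no moves)
LTS(Q): 2 reachable states
  t0 = rec X. (a.X)\{a,b,d} + (0\{b,c,d} + b.0) has moves -b-> t1
  t1 = 0 has moves (no moves)
Run σ = ⟨a⟩ on P: start {s0}
  step 1 (a): {s1}
  ✓ P
Run σ = ⟨a⟩ on Q: start {t0}
  step 1 (a): ∅ (Q stuck)

a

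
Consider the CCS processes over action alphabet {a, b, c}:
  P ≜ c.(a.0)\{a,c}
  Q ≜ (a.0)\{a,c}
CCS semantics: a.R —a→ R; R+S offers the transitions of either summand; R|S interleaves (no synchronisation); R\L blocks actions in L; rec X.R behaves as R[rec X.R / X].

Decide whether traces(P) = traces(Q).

Reachable graph of P (2 states):
  m0 = c.(a.0)\{a,c} has moves —c→ m1
  m1 = (a.0)\{a,c} has moves ∅
Reachable graph of Q (1 states):
  n0 = (a.0)\{a,c} has moves ∅
Trace ⟨c⟩ through P, begin at {m0}:
  [1] c ⇒ {m1}
  ✓ P
Trace ⟨c⟩ through Q, begin at {n0}:
  [1] c ⇒ ∅ (Q stuck)

trace-distinct — witness ⟨c⟩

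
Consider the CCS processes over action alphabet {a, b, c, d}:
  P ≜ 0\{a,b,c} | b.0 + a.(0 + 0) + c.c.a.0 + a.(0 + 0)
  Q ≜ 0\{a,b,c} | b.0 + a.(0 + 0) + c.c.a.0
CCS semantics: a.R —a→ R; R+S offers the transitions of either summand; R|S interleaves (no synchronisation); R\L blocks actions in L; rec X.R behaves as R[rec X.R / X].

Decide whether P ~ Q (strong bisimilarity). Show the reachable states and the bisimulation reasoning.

Reachable graph of P (6 states):
  u0 = 0\{a,b,c} | b.0 + a.(0 + 0) + c.c.a.0 + a.(0 + 0) has moves =a=> u1, =b=> u2, =c=> u3
  u1 = 0 + 0 has moves ·
  u2 = 0\{a,b,c} | 0 has moves ·
  u3 = c.a.0 has moves =c=> u4
  u4 = a.0 has moves =a=> u5
  u5 = 0 has moves ·
Reachable graph of Q (6 states):
  v0 = 0\{a,b,c} | b.0 + a.(0 + 0) + c.c.a.0 has moves =a=> v1, =b=> v2, =c=> v3
  v1 = 0 + 0 has moves ·
  v2 = 0\{a,b,c} | 0 has moves ·
  v3 = c.a.0 has moves =c=> v4
  v4 = a.0 has moves =a=> v5
  v5 = 0 has moves ·
Bisimilarity quotient blocks:
  B0 = {u0, v0}
  B1 = {u1, u2, u5, v1, v2, v5}
  B2 = {u3, v3}
  B3 = {u4, v4}
u0 ∈ B0, v0 ∈ B0 → same block

YES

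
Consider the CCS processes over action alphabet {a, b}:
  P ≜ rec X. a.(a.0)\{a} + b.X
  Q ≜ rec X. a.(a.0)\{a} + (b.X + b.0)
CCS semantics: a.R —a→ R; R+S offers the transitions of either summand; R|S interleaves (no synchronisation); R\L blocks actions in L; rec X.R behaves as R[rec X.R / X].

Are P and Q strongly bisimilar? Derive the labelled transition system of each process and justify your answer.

P's transition system — 2 states:
  u0 = rec X. a.(a.0)\{a} + b.X has moves —a→ u1, —b→ u0
  u1 = (a.0)\{a} has moves (no moves)
Q's transition system — 3 states:
  v0 = rec X. a.(a.0)\{a} + (b.X + b.0) has moves —a→ v1, —b→ v0, —b→ v2
  v1 = (a.0)\{a} has moves (no moves)
  v2 = 0 has moves (no moves)
Bisimilarity quotient blocks:
  B0 = {u0}
  B1 = {u1, v1, v2}
  B2 = {v0}
u0 ∈ B0, v0 ∈ B2 → different blocks

not bisimilar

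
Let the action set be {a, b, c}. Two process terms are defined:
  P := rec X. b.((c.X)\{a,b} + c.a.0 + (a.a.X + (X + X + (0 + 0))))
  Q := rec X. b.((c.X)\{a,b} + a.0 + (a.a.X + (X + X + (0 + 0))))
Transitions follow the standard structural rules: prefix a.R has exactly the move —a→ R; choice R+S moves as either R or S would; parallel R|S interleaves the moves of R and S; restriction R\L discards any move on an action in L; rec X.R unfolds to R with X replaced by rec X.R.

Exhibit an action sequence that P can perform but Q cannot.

LTS(P): 6 reachable states
  m0 = rec X. b.((c.X)\{a,b} + c.a.0 + (a.a.X + (X + X + (0 + 0)))) → ··b··> m1
  m1 = (c.(rec X. b.((c.X)\{a,b} + c.a.0 + (a.a.X + (X + X + (0 + 0))))))\{a,b} + c.a.0 + (a.a.(rec X. b.((c.X)\{a,b} + c.a.0 + (a.a.X + (X + X + (0 + 0))))) + ((rec X. b.((c.X)\{a,b} + c.a.0 + (a.a.X + (X + X + (0 + 0))))) + (rec X. b.((c.X)\{a,b} + c.a.0 + (a.a.X + (X + X + (0 + 0))))) + (0 + 0))) → ··a··> m2, ··b··> m1, ··c··> m3, ··c··> m4
  m2 = a.(rec X. b.((c.X)\{a,b} + c.a.0 + (a.a.X + (X + X + (0 + 0))))) → ··a··> m0
  m3 = (rec X. b.((c.X)\{a,b} + c.a.0 + (a.a.X + (X + X + (0 + 0)))))\{a,b} → ∅
  m4 = a.0 → ··a··> m5
  m5 = 0 → ∅
LTS(Q): 5 reachable states
  n0 = rec X. b.((c.X)\{a,b} + a.0 + (a.a.X + (X + X + (0 + 0)))) → ··b··> n1
  n1 = (c.(rec X. b.((c.X)\{a,b} + a.0 + (a.a.X + (X + X + (0 + 0))))))\{a,b} + a.0 + (a.a.(rec X. b.((c.X)\{a,b} + a.0 + (a.a.X + (X + X + (0 + 0))))) + ((rec X. b.((c.X)\{a,b} + a.0 + (a.a.X + (X + X + (0 + 0))))) + (rec X. b.((c.X)\{a,b} + a.0 + (a.a.X + (X + X + (0 + 0))))) + (0 + 0))) → ··a··> n2, ··a··> n3, ··b··> n1, ··c··> n4
  n2 = 0 → ∅
  n3 = a.(rec X. b.((c.X)\{a,b} + a.0 + (a.a.X + (X + X + (0 + 0))))) → ··a··> n0
  n4 = (rec X. b.((c.X)\{a,b} + a.0 + (a.a.X + (X + X + (0 + 0)))))\{a,b} → ∅
Run σ = ⟨bca⟩ on P: start {m0}
  after b @ step 1: {m1}
  after c @ step 2: {m3, m4}
  after a @ step 3: {m5}
  — P admits the full trace.
Run σ = ⟨bca⟩ on Q: start {n0}
  after b @ step 1: {n1}
  after c @ step 2: {n4}
  after a @ step 3: no successor for Q

bca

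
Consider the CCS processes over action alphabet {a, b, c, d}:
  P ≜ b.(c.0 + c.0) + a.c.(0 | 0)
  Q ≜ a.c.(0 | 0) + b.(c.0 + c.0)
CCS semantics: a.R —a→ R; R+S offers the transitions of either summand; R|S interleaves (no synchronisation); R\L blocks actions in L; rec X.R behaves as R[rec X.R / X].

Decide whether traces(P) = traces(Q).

Reachable graph of P (5 states):
  m0 = b.(c.0 + c.0) + a.c.(0 | 0) has moves =a=> m1, =b=> m2
  m1 = c.(0 | 0) has moves =c=> m3
  m2 = c.0 + c.0 has moves =c=> m4
  m3 = 0 | 0 has moves stopped
  m4 = 0 has moves stopped
Reachable graph of Q (5 states):
  n0 = a.c.(0 | 0) + b.(c.0 + c.0) has moves =a=> n1, =b=> n2
  n1 = c.(0 | 0) has moves =c=> n3
  n2 = c.0 + c.0 has moves =c=> n4
  n3 = 0 | 0 has moves stopped
  n4 = 0 has moves stopped
Partition-refinement fixed point:
  B0 = {m0, n0}
  B1 = {m1, m2, n1, n2}
  B2 = {m3, m4, n3, n4}
m0 ∈ B0, n0 ∈ B0 → same block
Bisimilar ⇒ trace-equivalent.

traces(P) = traces(Q)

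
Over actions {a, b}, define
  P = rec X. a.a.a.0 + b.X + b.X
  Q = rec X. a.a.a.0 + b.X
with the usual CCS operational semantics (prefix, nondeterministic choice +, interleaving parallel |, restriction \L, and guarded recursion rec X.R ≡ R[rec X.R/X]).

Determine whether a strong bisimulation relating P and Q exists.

P's transition system — 4 states:
  m0 = rec X. a.a.a.0 + b.X + b.X has moves —a→ m1, —b→ m0
  m1 = a.a.0 has moves —a→ m2
  m2 = a.0 has moves —a→ m3
  m3 = 0 has moves stopped
Q's transition system — 4 states:
  n0 = rec X. a.a.a.0 + b.X has moves —a→ n1, —b→ n0
  n1 = a.a.0 has moves —a→ n2
  n2 = a.0 has moves —a→ n3
  n3 = 0 has moves stopped
Bisimilarity quotient blocks:
  B0 = {m0, n0}
  B1 = {m1, n1}
  B2 = {m2, n2}
  B3 = {m3, n3}
m0 ∈ B0, n0 ∈ B0 → same block

bisimilar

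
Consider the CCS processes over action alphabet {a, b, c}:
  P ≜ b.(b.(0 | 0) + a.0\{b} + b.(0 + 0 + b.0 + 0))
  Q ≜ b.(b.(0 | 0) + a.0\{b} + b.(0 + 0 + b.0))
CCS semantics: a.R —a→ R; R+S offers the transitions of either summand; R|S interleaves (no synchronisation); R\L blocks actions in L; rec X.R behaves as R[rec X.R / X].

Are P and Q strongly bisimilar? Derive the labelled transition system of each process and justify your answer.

LTS(P): 6 reachable states
  m0 = b.(b.(0 | 0) + a.0\{b} + b.(0 + 0 + b.0 + 0)) → =b=> m1
  m1 = b.(0 | 0) + a.0\{b} + b.(0 + 0 + b.0 + 0) → =a=> m2, =b=> m3, =b=> m4
  m2 = 0\{b} → deadlocked
  m3 = 0 + 0 + b.0 + 0 → =b=> m5
  m4 = 0 | 0 → deadlocked
  m5 = 0 → deadlocked
LTS(Q): 6 reachable states
  n0 = b.(b.(0 | 0) + a.0\{b} + b.(0 + 0 + b.0)) → =b=> n1
  n1 = b.(0 | 0) + a.0\{b} + b.(0 + 0 + b.0) → =a=> n2, =b=> n3, =b=> n4
  n2 = 0\{b} → deadlocked
  n3 = 0 + 0 + b.0 → =b=> n5
  n4 = 0 | 0 → deadlocked
  n5 = 0 → deadlocked
Partition-refinement fixed point:
  B0 = {m0, n0}
  B1 = {m1, n1}
  B2 = {m3, n3}
  B3 = {m2, m4, m5, n2, n4, n5}
m0 ∈ B0, n0 ∈ B0 → same block

P ~ Q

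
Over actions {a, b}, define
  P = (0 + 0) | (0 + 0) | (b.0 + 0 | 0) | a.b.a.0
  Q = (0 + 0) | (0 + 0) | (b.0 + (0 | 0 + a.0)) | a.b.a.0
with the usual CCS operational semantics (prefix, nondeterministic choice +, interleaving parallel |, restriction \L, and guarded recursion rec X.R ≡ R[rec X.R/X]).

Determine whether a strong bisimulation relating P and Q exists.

P ≁ Q

P's transition system — 8 states:
  p0 = (0 + 0) | (0 + 0) | (b.0 + 0 | 0) | a.b.a.0 has moves -a-> p1, -b-> p2
  p1 = (0 + 0) | (0 + 0) | (b.0 + 0 | 0) | b.a.0 has moves -b-> p3, -b-> p4
  p2 = (0 + 0) | (0 + 0) | 0 | a.b.a.0 has moves -a-> p4
  p3 = (0 + 0) | (0 + 0) | (b.0 + 0 | 0) | a.0 has moves -a-> p5, -b-> p6
  p4 = (0 + 0) | (0 + 0) | 0 | b.a.0 has moves -b-> p6
  p5 = (0 + 0) | (0 + 0) | (b.0 + 0 | 0) | 0 has moves -b-> p7
  p6 = (0 + 0) | (0 + 0) | 0 | a.0 has moves -a-> p7
  p7 = (0 + 0) | (0 + 0) | 0 | 0 has moves stopped
Q's transition system — 8 states:
  q0 = (0 + 0) | (0 + 0) | (b.0 + (0 | 0 + a.0)) | a.b.a.0 has moves -a-> q1, -a-> q2, -b-> q2
  q1 = (0 + 0) | (0 + 0) | (b.0 + (0 | 0 + a.0)) | b.a.0 has moves -a-> q3, -b-> q3, -b-> q4
  q2 = (0 + 0) | (0 + 0) | 0 | a.b.a.0 has moves -a-> q3
  q3 = (0 + 0) | (0 + 0) | 0 | b.a.0 has moves -b-> q5
  q4 = (0 + 0) | (0 + 0) | (b.0 + (0 | 0 + a.0)) | a.0 has moves -a-> q5, -a-> q6, -b-> q5
  q5 = (0 + 0) | (0 + 0) | 0 | a.0 has moves -a-> q7
  q6 = (0 + 0) | (0 + 0) | (b.0 + (0 | 0 + a.0)) | 0 has moves -a-> q7, -b-> q7
  q7 = (0 + 0) | (0 + 0) | 0 | 0 has moves stopped
Bisimilarity quotient blocks:
  B0 = {p0}
  B1 = {p2, q2}
  B2 = {p4, q3}
  B3 = {p6, q5}
  B4 = {p7, q7}
  B5 = {p1}
  B6 = {p3}
  B7 = {p5}
  B8 = {q0}
  B9 = {q1}
  B10 = {q4}
  B11 = {q6}
p0 ∈ B0, q0 ∈ B8 → different blocks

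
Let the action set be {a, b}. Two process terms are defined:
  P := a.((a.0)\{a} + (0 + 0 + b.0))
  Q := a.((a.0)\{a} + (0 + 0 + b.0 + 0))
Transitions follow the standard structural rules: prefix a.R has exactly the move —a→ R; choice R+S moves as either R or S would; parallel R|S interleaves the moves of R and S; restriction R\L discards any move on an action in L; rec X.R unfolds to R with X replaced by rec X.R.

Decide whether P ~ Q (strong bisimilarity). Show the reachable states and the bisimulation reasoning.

Reachable graph of P (3 states):
  p0 = a.((a.0)\{a} + (0 + 0 + b.0)) :: --a--▸ p1
  p1 = (a.0)\{a} + (0 + 0 + b.0) :: --b--▸ p2
  p2 = 0 :: deadlocked
Reachable graph of Q (3 states):
  q0 = a.((a.0)\{a} + (0 + 0 + b.0 + 0)) :: --a--▸ q1
  q1 = (a.0)\{a} + (0 + 0 + b.0 + 0) :: --b--▸ q2
  q2 = 0 :: deadlocked
Bisimilarity quotient blocks:
  B0 = {p0, q0}
  B1 = {p1, q1}
  B2 = {p2, q2}
p0 ∈ B0, q0 ∈ B0 → same block

P ~ Q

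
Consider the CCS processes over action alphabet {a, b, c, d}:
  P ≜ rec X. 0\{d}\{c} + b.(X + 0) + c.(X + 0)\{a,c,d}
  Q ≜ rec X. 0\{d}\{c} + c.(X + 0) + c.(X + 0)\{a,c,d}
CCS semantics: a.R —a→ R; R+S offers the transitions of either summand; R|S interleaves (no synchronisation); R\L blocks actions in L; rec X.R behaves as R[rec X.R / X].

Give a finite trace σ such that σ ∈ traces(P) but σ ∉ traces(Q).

P's transition system — 3 states:
  s0 = rec X. 0\{d}\{c} + b.(X + 0) + c.(X + 0)\{a,c,d} → ··b··> s1, ··c··> s2
  s1 = (rec X. 0\{d}\{c} + b.(X + 0) + c.(X + 0)\{a,c,d}) + 0 → ··b··> s1, ··c··> s2
  s2 = ((rec X. 0\{d}\{c} + b.(X + 0) + c.(X + 0)\{a,c,d}) + 0)\{a,c,d} → ··b··> s2
Q's transition system — 3 states:
  t0 = rec X. 0\{d}\{c} + c.(X + 0) + c.(X + 0)\{a,c,d} → ··c··> t1, ··c··> t2
  t1 = ((rec X. 0\{d}\{c} + c.(X + 0) + c.(X + 0)\{a,c,d}) + 0)\{a,c,d} → stopped
  t2 = (rec X. 0\{d}\{c} + c.(X + 0) + c.(X + 0)\{a,c,d}) + 0 → ··c··> t1, ··c··> t2
Executing b from P (initial set {s0}):
  step 1 (b): {s1}
  — P admits the full trace.
Executing b from Q (initial set {t0}):
  step 1 (b): ∅  — Q cannot continue

b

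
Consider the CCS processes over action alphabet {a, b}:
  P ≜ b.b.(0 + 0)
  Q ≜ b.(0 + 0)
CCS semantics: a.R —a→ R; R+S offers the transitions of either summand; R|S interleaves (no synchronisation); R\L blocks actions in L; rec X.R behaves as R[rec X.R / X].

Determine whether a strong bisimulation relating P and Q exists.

P ≁ Q

Reachable graph of P (3 states):
  m0 = b.b.(0 + 0) ⊢ —b→ m1
  m1 = b.(0 + 0) ⊢ —b→ m2
  m2 = 0 + 0 ⊢ ·
Reachable graph of Q (2 states):
  n0 = b.(0 + 0) ⊢ —b→ n1
  n1 = 0 + 0 ⊢ ·
Coarsest stable partition (strong bisimilarity classes):
  B0 = {m0}
  B1 = {m1, n0}
  B2 = {m2, n1}
m0 ∈ B0, n0 ∈ B1 → different blocks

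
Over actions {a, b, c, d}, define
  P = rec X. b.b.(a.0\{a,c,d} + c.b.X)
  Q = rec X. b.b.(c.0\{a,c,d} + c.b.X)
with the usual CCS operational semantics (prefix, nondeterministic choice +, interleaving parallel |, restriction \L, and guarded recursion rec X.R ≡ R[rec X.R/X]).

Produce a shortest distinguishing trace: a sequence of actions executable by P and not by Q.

bba

P's transition system — 5 states:
  s0 = rec X. b.b.(a.0\{a,c,d} + c.b.X) → --b--▸ s1
  s1 = b.(a.0\{a,c,d} + c.b.(rec X. b.b.(a.0\{a,c,d} + c.b.X))) → --b--▸ s2
  s2 = a.0\{a,c,d} + c.b.(rec X. b.b.(a.0\{a,c,d} + c.b.X)) → --a--▸ s3, --c--▸ s4
  s3 = 0\{a,c,d} → ·
  s4 = b.(rec X. b.b.(a.0\{a,c,d} + c.b.X)) → --b--▸ s0
Q's transition system — 5 states:
  t0 = rec X. b.b.(c.0\{a,c,d} + c.b.X) → --b--▸ t1
  t1 = b.(c.0\{a,c,d} + c.b.(rec X. b.b.(c.0\{a,c,d} + c.b.X))) → --b--▸ t2
  t2 = c.0\{a,c,d} + c.b.(rec X. b.b.(c.0\{a,c,d} + c.b.X)) → --c--▸ t3, --c--▸ t4
  t3 = 0\{a,c,d} → ·
  t4 = b.(rec X. b.b.(c.0\{a,c,d} + c.b.X)) → --b--▸ t0
Trace ⟨bba⟩ through P, begin at {s0}:
  after b @ step 1: {s1}
  after b @ step 2: {s2}
  after a @ step 3: {s3}
  ✓ P
Trace ⟨bba⟩ through Q, begin at {t0}:
  after b @ step 1: {t1}
  after b @ step 2: {t2}
  after a @ step 3: ∅  — Q cannot continue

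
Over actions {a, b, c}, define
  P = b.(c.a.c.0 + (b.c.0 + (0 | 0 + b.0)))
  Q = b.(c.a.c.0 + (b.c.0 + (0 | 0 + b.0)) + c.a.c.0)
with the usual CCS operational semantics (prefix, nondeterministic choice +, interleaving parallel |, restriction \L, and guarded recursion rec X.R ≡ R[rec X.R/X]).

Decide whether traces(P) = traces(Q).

trace-equivalent

P's transition system — 5 states:
  m0 = b.(c.a.c.0 + (b.c.0 + (0 | 0 + b.0))) → =b=> m1
  m1 = c.a.c.0 + (b.c.0 + (0 | 0 + b.0)) → =b=> m2, =b=> m3, =c=> m4
  m2 = 0 → ·
  m3 = c.0 → =c=> m2
  m4 = a.c.0 → =a=> m3
Q's transition system — 5 states:
  n0 = b.(c.a.c.0 + (b.c.0 + (0 | 0 + b.0)) + c.a.c.0) → =b=> n1
  n1 = c.a.c.0 + (b.c.0 + (0 | 0 + b.0)) + c.a.c.0 → =b=> n2, =b=> n3, =c=> n4
  n2 = 0 → ·
  n3 = c.0 → =c=> n2
  n4 = a.c.0 → =a=> n3
Coarsest stable partition (strong bisimilarity classes):
  B0 = {m0, n0}
  B1 = {m1, n1}
  B2 = {m3, n3}
  B3 = {m2, n2}
  B4 = {m4, n4}
m0 ∈ B0, n0 ∈ B0 → same block
Bisimilar ⇒ trace-equivalent.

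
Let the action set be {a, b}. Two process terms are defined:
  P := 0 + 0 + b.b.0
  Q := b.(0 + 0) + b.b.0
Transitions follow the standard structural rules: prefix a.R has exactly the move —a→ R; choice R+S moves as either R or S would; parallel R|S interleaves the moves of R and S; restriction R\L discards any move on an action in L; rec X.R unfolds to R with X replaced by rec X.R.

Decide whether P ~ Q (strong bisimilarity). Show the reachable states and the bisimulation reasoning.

NO

P's transition system — 3 states:
  s0 = 0 + 0 + b.b.0 ⊢ ··b··> s1
  s1 = b.0 ⊢ ··b··> s2
  s2 = 0 ⊢ ∅
Q's transition system — 4 states:
  t0 = b.(0 + 0) + b.b.0 ⊢ ··b··> t1, ··b··> t2
  t1 = 0 + 0 ⊢ ∅
  t2 = b.0 ⊢ ··b··> t3
  t3 = 0 ⊢ ∅
Partition-refinement fixed point:
  B0 = {s0}
  B1 = {s1, t2}
  B2 = {s2, t1, t3}
  B3 = {t0}
s0 ∈ B0, t0 ∈ B3 → different blocks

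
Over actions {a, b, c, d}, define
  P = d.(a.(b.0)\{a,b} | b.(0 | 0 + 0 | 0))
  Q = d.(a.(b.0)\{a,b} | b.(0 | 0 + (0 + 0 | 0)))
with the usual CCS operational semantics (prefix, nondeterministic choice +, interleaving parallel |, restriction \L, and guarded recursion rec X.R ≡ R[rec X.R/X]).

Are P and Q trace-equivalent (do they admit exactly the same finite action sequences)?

trace-equivalent

LTS(P): 5 reachable states
  m0 = d.(a.(b.0)\{a,b} | b.(0 | 0 + 0 | 0)) has moves =d=> m1
  m1 = a.(b.0)\{a,b} | b.(0 | 0 + 0 | 0) has moves =a=> m2, =b=> m3
  m2 = (b.0)\{a,b} | b.(0 | 0 + 0 | 0) has moves =b=> m4
  m3 = a.(b.0)\{a,b} | (0 | 0 + 0 | 0) has moves =a=> m4
  m4 = (b.0)\{a,b} | (0 | 0 + 0 | 0) has moves ·
LTS(Q): 5 reachable states
  n0 = d.(a.(b.0)\{a,b} | b.(0 | 0 + (0 + 0 | 0))) has moves =d=> n1
  n1 = a.(b.0)\{a,b} | b.(0 | 0 + (0 + 0 | 0)) has moves =a=> n2, =b=> n3
  n2 = (b.0)\{a,b} | b.(0 | 0 + (0 + 0 | 0)) has moves =b=> n4
  n3 = a.(b.0)\{a,b} | (0 | 0 + (0 + 0 | 0)) has moves =a=> n4
  n4 = (b.0)\{a,b} | (0 | 0 + (0 + 0 | 0)) has moves ·
Coarsest stable partition (strong bisimilarity classes):
  B0 = {m0, n0}
  B1 = {m1, n1}
  B2 = {m2, n2}
  B3 = {m4, n4}
  B4 = {m3, n3}
m0 ∈ B0, n0 ∈ B0 → same block
Bisimilar ⇒ trace-equivalent.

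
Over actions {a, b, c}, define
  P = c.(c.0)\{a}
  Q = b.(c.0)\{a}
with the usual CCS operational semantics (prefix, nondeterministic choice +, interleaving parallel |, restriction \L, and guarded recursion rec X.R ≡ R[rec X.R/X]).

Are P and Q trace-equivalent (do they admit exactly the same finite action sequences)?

LTS(P): 3 reachable states
  u0 = c.(c.0)\{a} | —c→ u1
  u1 = (c.0)\{a} | —c→ u2
  u2 = 0\{a} | ∅
LTS(Q): 3 reachable states
  v0 = b.(c.0)\{a} | —b→ v1
  v1 = (c.0)\{a} | —c→ v2
  v2 = 0\{a} | ∅
Executing c from P (initial set {u0}):
  step 1 (c): {u1}
  — P admits the full trace.
Executing c from Q (initial set {v0}):
  step 1 (c): ∅ (Q stuck)

traces(P) ≠ traces(Q) — witness ⟨c⟩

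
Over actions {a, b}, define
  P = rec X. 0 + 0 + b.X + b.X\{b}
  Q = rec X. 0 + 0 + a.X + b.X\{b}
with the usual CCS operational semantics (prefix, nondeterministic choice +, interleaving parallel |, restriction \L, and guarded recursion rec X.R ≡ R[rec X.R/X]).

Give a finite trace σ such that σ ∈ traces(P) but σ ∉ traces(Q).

Reachable graph of P (2 states):
  m0 = rec X. 0 + 0 + b.X + b.X\{b} :: —b→ m0, —b→ m1
  m1 = (rec X. 0 + 0 + b.X + b.X\{b})\{b} :: stopped
Reachable graph of Q (2 states):
  n0 = rec X. 0 + 0 + a.X + b.X\{b} :: —a→ n0, —b→ n1
  n1 = (rec X. 0 + 0 + a.X + b.X\{b})\{b} :: —a→ n1
Trace ⟨bb⟩ through P, begin at {m0}:
  [1] b ⇒ {m0, m1}
  [2] b ⇒ {m0, m1}
  ✓ P
Trace ⟨bb⟩ through Q, begin at {n0}:
  [1] b ⇒ {n1}
  [2] b ⇒ ∅  — Q cannot continue

bb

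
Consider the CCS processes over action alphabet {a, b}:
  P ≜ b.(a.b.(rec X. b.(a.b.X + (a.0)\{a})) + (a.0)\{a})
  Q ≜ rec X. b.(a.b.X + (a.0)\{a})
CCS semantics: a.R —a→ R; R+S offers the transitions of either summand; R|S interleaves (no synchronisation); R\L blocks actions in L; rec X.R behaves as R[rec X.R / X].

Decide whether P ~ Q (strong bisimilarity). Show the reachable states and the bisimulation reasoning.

P ~ Q

Reachable graph of P (4 states):
  u0 = b.(a.b.(rec X. b.(a.b.X + (a.0)\{a})) + (a.0)\{a}) :: =b=> u1
  u1 = a.b.(rec X. b.(a.b.X + (a.0)\{a})) + (a.0)\{a} :: =a=> u2
  u2 = b.(rec X. b.(a.b.X + (a.0)\{a})) :: =b=> u3
  u3 = rec X. b.(a.b.X + (a.0)\{a}) :: =b=> u1
Reachable graph of Q (3 states):
  v0 = rec X. b.(a.b.X + (a.0)\{a}) :: =b=> v1
  v1 = a.b.(rec X. b.(a.b.X + (a.0)\{a})) + (a.0)\{a} :: =a=> v2
  v2 = b.(rec X. b.(a.b.X + (a.0)\{a})) :: =b=> v0
Coarsest stable partition (strong bisimilarity classes):
  B0 = {u0, u3, v0}
  B1 = {u1, v1}
  B2 = {u2, v2}
u0 ∈ B0, v0 ∈ B0 → same block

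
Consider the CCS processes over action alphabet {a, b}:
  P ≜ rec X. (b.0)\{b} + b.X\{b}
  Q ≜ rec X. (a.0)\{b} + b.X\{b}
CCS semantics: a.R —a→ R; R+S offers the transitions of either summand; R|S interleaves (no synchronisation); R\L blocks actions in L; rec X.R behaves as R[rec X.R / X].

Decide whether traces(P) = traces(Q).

LTS(P): 2 reachable states
  s0 = rec X. (b.0)\{b} + b.X\{b} has moves -b-> s1
  s1 = (rec X. (b.0)\{b} + b.X\{b})\{b} has moves (no moves)
LTS(Q): 4 reachable states
  t0 = rec X. (a.0)\{b} + b.X\{b} has moves -a-> t1, -b-> t2
  t1 = 0\{b} has moves (no moves)
  t2 = (rec X. (a.0)\{b} + b.X\{b})\{b} has moves -a-> t3
  t3 = 0\{b}\{b} has moves (no moves)
Run σ = ⟨a⟩ on Q: start {t0}
  [1] a ⇒ {t1}
  ✓ Q
Run σ = ⟨a⟩ on P: start {s0}
  [1] a ⇒ no successor for P

trace-distinct — witness ⟨a⟩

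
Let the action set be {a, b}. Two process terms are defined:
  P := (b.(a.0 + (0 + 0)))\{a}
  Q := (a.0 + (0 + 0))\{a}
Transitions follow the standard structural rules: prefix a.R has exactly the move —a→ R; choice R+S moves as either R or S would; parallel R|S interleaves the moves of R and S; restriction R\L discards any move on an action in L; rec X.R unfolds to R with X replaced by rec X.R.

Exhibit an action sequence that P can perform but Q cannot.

b

P's transition system — 2 states:
  m0 = (b.(a.0 + (0 + 0)))\{a} :: =b=> m1
  m1 = (a.0 + (0 + 0))\{a} :: ·
Q's transition system — 1 states:
  n0 = (a.0 + (0 + 0))\{a} :: ·
Executing b from P (initial set {m0}):
  [1] b ⇒ {m1}
  P completes σ.
Executing b from Q (initial set {n0}):
  [1] b ⇒ ∅ (Q stuck)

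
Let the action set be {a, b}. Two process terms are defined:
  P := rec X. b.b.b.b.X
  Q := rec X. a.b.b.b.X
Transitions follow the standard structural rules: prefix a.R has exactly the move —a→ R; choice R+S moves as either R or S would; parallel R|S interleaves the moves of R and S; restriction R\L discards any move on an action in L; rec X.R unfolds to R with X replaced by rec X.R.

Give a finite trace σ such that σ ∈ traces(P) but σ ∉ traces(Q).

b

LTS(P): 4 reachable states
  u0 = rec X. b.b.b.b.X :: --b--▸ u1
  u1 = b.b.b.(rec X. b.b.b.b.X) :: --b--▸ u2
  u2 = b.b.(rec X. b.b.b.b.X) :: --b--▸ u3
  u3 = b.(rec X. b.b.b.b.X) :: --b--▸ u0
LTS(Q): 4 reachable states
  v0 = rec X. a.b.b.b.X :: --a--▸ v1
  v1 = b.b.b.(rec X. a.b.b.b.X) :: --b--▸ v2
  v2 = b.b.(rec X. a.b.b.b.X) :: --b--▸ v3
  v3 = b.(rec X. a.b.b.b.X) :: --b--▸ v0
Trace ⟨b⟩ through P, begin at {u0}:
  [1] b ⇒ {u1}
  ✓ P
Trace ⟨b⟩ through Q, begin at {v0}:
  [1] b ⇒ ∅ (Q stuck)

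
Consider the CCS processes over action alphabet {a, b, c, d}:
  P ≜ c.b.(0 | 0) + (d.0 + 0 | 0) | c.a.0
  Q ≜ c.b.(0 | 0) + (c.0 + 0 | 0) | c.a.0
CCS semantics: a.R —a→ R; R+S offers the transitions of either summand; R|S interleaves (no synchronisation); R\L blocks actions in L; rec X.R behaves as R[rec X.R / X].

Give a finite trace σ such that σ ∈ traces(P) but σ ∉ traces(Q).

d

P's transition system — 7 states:
  p0 = c.b.(0 | 0) + (d.0 + 0 | 0) | c.a.0 has moves --c--▸ p1, --c--▸ p2, --d--▸ p3
  p1 = (d.0 + 0 | 0) | a.0 has moves --a--▸ p4, --d--▸ p5
  p2 = b.(0 | 0) has moves --b--▸ p6
  p3 = 0 | c.a.0 has moves --c--▸ p5
  p4 = (d.0 + 0 | 0) | 0 has moves --d--▸ p6
  p5 = 0 | a.0 has moves --a--▸ p6
  p6 = 0 | 0 has moves stopped
Q's transition system — 7 states:
  q0 = c.b.(0 | 0) + (c.0 + 0 | 0) | c.a.0 has moves --c--▸ q1, --c--▸ q2, --c--▸ q3
  q1 = (c.0 + 0 | 0) | a.0 has moves --a--▸ q4, --c--▸ q5
  q2 = 0 | c.a.0 has moves --c--▸ q5
  q3 = b.(0 | 0) has moves --b--▸ q6
  q4 = (c.0 + 0 | 0) | 0 has moves --c--▸ q6
  q5 = 0 | a.0 has moves --a--▸ q6
  q6 = 0 | 0 has moves stopped
Executing d from P (initial set {p0}):
  after d @ step 1: {p3}
  ✓ P
Executing d from Q (initial set {q0}):
  after d @ step 1: no successor for Q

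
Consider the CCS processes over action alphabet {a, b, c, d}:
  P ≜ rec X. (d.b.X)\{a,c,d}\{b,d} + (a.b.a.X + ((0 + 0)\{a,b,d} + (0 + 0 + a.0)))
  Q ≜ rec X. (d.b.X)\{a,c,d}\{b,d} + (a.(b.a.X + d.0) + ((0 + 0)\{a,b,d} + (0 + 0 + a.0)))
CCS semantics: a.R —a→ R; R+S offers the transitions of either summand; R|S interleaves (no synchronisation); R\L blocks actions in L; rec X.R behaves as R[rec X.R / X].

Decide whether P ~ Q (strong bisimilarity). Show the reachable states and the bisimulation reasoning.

P's transition system — 4 states:
  s0 = rec X. (d.b.X)\{a,c,d}\{b,d} + (a.b.a.X + ((0 + 0)\{a,b,d} + (0 + 0 + a.0))) has moves --a--▸ s1, --a--▸ s2
  s1 = 0 has moves ·
  s2 = b.a.(rec X. (d.b.X)\{a,c,d}\{b,d} + (a.b.a.X + ((0 + 0)\{a,b,d} + (0 + 0 + a.0)))) has moves --b--▸ s3
  s3 = a.(rec X. (d.b.X)\{a,c,d}\{b,d} + (a.b.a.X + ((0 + 0)\{a,b,d} + (0 + 0 + a.0)))) has moves --a--▸ s0
Q's transition system — 4 states:
  t0 = rec X. (d.b.X)\{a,c,d}\{b,d} + (a.(b.a.X + d.0) + ((0 + 0)\{a,b,d} + (0 + 0 + a.0))) has moves --a--▸ t1, --a--▸ t2
  t1 = 0 has moves ·
  t2 = b.a.(rec X. (d.b.X)\{a,c,d}\{b,d} + (a.(b.a.X + d.0) + ((0 + 0)\{a,b,d} + (0 + 0 + a.0)))) + d.0 has moves --b--▸ t3, --d--▸ t1
  t3 = a.(rec X. (d.b.X)\{a,c,d}\{b,d} + (a.(b.a.X + d.0) + ((0 + 0)\{a,b,d} + (0 + 0 + a.0)))) has moves --a--▸ t0
Bisimilarity quotient blocks:
  B0 = {s0}
  B1 = {s1, t1}
  B2 = {s2}
  B3 = {s3}
  B4 = {t0}
  B5 = {t2}
  B6 = {t3}
s0 ∈ B0, t0 ∈ B4 → different blocks

NO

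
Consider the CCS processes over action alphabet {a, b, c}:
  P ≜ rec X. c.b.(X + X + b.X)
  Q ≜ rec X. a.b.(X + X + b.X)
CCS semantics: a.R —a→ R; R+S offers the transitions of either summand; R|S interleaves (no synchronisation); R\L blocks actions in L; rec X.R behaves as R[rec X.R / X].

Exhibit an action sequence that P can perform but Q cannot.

Reachable graph of P (3 states):
  u0 = rec X. c.b.(X + X + b.X) ⊢ =c=> u1
  u1 = b.((rec X. c.b.(X + X + b.X)) + (rec X. c.b.(X + X + b.X)) + b.(rec X. c.b.(X + X + b.X))) ⊢ =b=> u2
  u2 = (rec X. c.b.(X + X + b.X)) + (rec X. c.b.(X + X + b.X)) + b.(rec X. c.b.(X + X + b.X)) ⊢ =b=> u0, =c=> u1
Reachable graph of Q (3 states):
  v0 = rec X. a.b.(X + X + b.X) ⊢ =a=> v1
  v1 = b.((rec X. a.b.(X + X + b.X)) + (rec X. a.b.(X + X + b.X)) + b.(rec X. a.b.(X + X + b.X))) ⊢ =b=> v2
  v2 = (rec X. a.b.(X + X + b.X)) + (rec X. a.b.(X + X + b.X)) + b.(rec X. a.b.(X + X + b.X)) ⊢ =a=> v1, =b=> v0
Trace ⟨c⟩ through P, begin at {u0}:
  [1] c ⇒ {u1}
  ✓ P
Trace ⟨c⟩ through Q, begin at {v0}:
  [1] c ⇒ ∅ (Q stuck)

c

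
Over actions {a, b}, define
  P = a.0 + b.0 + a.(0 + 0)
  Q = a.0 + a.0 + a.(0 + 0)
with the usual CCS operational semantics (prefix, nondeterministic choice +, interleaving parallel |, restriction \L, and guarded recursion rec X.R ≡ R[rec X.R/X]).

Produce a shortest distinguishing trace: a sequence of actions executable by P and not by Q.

Reachable graph of P (3 states):
  s0 = a.0 + b.0 + a.(0 + 0) | =a=> s1, =a=> s2, =b=> s1
  s1 = 0 | deadlocked
  s2 = 0 + 0 | deadlocked
Reachable graph of Q (3 states):
  t0 = a.0 + a.0 + a.(0 + 0) | =a=> t1, =a=> t2
  t1 = 0 | deadlocked
  t2 = 0 + 0 | deadlocked
Executing b from P (initial set {s0}):
  after b @ step 1: {s1}
  — P admits the full trace.
Executing b from Q (initial set {t0}):
  after b @ step 1: ∅  — Q cannot continue

b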